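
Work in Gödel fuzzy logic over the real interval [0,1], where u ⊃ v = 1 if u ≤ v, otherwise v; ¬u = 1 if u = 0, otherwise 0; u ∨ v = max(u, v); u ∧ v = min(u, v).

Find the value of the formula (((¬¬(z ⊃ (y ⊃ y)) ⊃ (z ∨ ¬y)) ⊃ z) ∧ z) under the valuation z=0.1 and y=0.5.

0.10

(y ⊃ y): 0.5 ≤ 0.5, so result = 1
(z ⊃ (y ⊃ y)): 0.1 ≤ 1, so result = 1
¬(z ⊃ (y ⊃ y)): Gödel ¬ of 1 = 0 (operand ≠ 0)
¬¬(z ⊃ (y ⊃ y)): Gödel ¬ of 0 = 1 (operand is 0)
¬y: Gödel ¬ of 0.5 = 0 (operand ≠ 0)
(z ∨ ¬y) = max(0.1, 0) = 0.1
(¬¬(z ⊃ (y ⊃ y)) ⊃ (z ∨ ¬y)): 1 > 0.1, so result = 0.1
((¬¬(z ⊃ (y ⊃ y)) ⊃ (z ∨ ¬y)) ⊃ z): 0.1 ≤ 0.1, so result = 1
(((¬¬(z ⊃ (y ⊃ y)) ⊃ (z ∨ ¬y)) ⊃ z) ∧ z) = min(1, 0.1) = 0.1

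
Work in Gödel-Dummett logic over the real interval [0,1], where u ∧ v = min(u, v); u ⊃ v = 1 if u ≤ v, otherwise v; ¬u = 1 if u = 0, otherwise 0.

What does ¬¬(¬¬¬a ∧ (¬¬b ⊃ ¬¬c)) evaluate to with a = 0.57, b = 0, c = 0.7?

0.00

¬a: Gödel ¬ of 0.57 = 0 (operand ≠ 0)
¬¬a: Gödel ¬ of 0 = 1 (operand is 0)
¬¬¬a: Gödel ¬ of 1 = 0 (operand ≠ 0)
¬b: Gödel ¬ of 0 = 1 (operand is 0)
¬¬b: Gödel ¬ of 1 = 0 (operand ≠ 0)
¬c: Gödel ¬ of 0.7 = 0 (operand ≠ 0)
¬¬c: Gödel ¬ of 0 = 1 (operand is 0)
(¬¬b ⊃ ¬¬c): 0 ≤ 1, so result = 1
(¬¬¬a ∧ (¬¬b ⊃ ¬¬c)) = min(0, 1) = 0
¬(¬¬¬a ∧ (¬¬b ⊃ ¬¬c)): Gödel ¬ of 0 = 1 (operand is 0)
¬¬(¬¬¬a ∧ (¬¬b ⊃ ¬¬c)): Gödel ¬ of 1 = 0 (operand ≠ 0)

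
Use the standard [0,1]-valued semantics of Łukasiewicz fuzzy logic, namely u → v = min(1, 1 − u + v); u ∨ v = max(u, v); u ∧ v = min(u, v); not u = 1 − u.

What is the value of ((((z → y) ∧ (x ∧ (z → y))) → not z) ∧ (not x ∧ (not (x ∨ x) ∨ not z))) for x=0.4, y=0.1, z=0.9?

0.60

(z → y): min(1, 1 − 0.9 + 0.1) = 0.2
(z → y): min(1, 1 − 0.9 + 0.1) = 0.2
(x ∧ (z → y)) = min(0.4, 0.2) = 0.2
((z → y) ∧ (x ∧ (z → y))) = min(0.2, 0.2) = 0.2
not z: Łukasiewicz ¬ gives 1 − 0.9 = 0.1
(((z → y) ∧ (x ∧ (z → y))) → not z): min(1, 1 − 0.2 + 0.1) = 0.9
not x: Łukasiewicz ¬ gives 1 − 0.4 = 0.6
(x ∨ x) = max(0.4, 0.4) = 0.4
not (x ∨ x): Łukasiewicz ¬ gives 1 − 0.4 = 0.6
not z: Łukasiewicz ¬ gives 1 − 0.9 = 0.1
(not (x ∨ x) ∨ not z) = max(0.6, 0.1) = 0.6
(not x ∧ (not (x ∨ x) ∨ not z)) = min(0.6, 0.6) = 0.6
((((z → y) ∧ (x ∧ (z → y))) → not z) ∧ (not x ∧ (not (x ∨ x) ∨ not z))) = min(0.9, 0.6) = 0.6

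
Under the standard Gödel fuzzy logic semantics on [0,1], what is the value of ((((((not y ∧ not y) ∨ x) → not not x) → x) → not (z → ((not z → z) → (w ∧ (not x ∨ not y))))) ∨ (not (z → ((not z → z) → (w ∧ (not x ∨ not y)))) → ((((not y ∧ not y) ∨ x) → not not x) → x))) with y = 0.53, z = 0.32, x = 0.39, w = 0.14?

not y: Gödel ¬ of 0.53 = 0 (operand ≠ 0)
not y: Gödel ¬ of 0.53 = 0 (operand ≠ 0)
(not y ∧ not y) = min(0, 0) = 0
((not y ∧ not y) ∨ x) = max(0, 0.39) = 0.39
not x: Gödel ¬ of 0.39 = 0 (operand ≠ 0)
not not x: Gödel ¬ of 0 = 1 (operand is 0)
(((not y ∧ not y) ∨ x) → not not x): 0.39 ≤ 1, so result = 1
((((not y ∧ not y) ∨ x) → not not x) → x): 1 > 0.39, so result = 0.39
not z: Gödel ¬ of 0.32 = 0 (operand ≠ 0)
(not z → z): 0 ≤ 0.32, so result = 1
not x: Gödel ¬ of 0.39 = 0 (operand ≠ 0)
not y: Gödel ¬ of 0.53 = 0 (operand ≠ 0)
(not x ∨ not y) = max(0, 0) = 0
(w ∧ (not x ∨ not y)) = min(0.14, 0) = 0
((not z → z) → (w ∧ (not x ∨ not y))): 1 > 0, so result = 0
(z → ((not z → z) → (w ∧ (not x ∨ not y)))): 0.32 > 0, so result = 0
not (z → ((not z → z) → (w ∧ (not x ∨ not y)))): Gödel ¬ of 0 = 1 (operand is 0)
(((((not y ∧ not y) ∨ x) → not not x) → x) → not (z → ((not z → z) → (w ∧ (not x ∨ not y))))): 0.39 ≤ 1, so result = 1
not z: Gödel ¬ of 0.32 = 0 (operand ≠ 0)
(not z → z): 0 ≤ 0.32, so result = 1
not x: Gödel ¬ of 0.39 = 0 (operand ≠ 0)
not y: Gödel ¬ of 0.53 = 0 (operand ≠ 0)
(not x ∨ not y) = max(0, 0) = 0
(w ∧ (not x ∨ not y)) = min(0.14, 0) = 0
((not z → z) → (w ∧ (not x ∨ not y))): 1 > 0, so result = 0
(z → ((not z → z) → (w ∧ (not x ∨ not y)))): 0.32 > 0, so result = 0
not (z → ((not z → z) → (w ∧ (not x ∨ not y)))): Gödel ¬ of 0 = 1 (operand is 0)
not y: Gödel ¬ of 0.53 = 0 (operand ≠ 0)
not y: Gödel ¬ of 0.53 = 0 (operand ≠ 0)
(not y ∧ not y) = min(0, 0) = 0
((not y ∧ not y) ∨ x) = max(0, 0.39) = 0.39
not x: Gödel ¬ of 0.39 = 0 (operand ≠ 0)
not not x: Gödel ¬ of 0 = 1 (operand is 0)
(((not y ∧ not y) ∨ x) → not not x): 0.39 ≤ 1, so result = 1
((((not y ∧ not y) ∨ x) → not not x) → x): 1 > 0.39, so result = 0.39
(not (z → ((not z → z) → (w ∧ (not x ∨ not y)))) → ((((not y ∧ not y) ∨ x) → not not x) → x)): 1 > 0.39, so result = 0.39
((((((not y ∧ not y) ∨ x) → not not x) → x) → not (z → ((not z → z) → (w ∧ (not x ∨ not y))))) ∨ (not (z → ((not z → z) → (w ∧ (not x ∨ not y)))) → ((((not y ∧ not y) ∨ x) → not not x) → x))) = max(1, 0.39) = 1

1.00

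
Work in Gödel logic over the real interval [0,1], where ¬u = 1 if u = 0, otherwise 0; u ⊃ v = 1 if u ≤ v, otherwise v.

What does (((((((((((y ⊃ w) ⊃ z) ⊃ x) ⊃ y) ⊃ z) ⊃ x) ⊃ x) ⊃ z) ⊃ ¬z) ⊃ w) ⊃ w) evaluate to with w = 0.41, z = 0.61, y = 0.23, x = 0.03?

(y ⊃ w): 0.23 ≤ 0.41, so result = 1
((y ⊃ w) ⊃ z): 1 > 0.61, so result = 0.61
(((y ⊃ w) ⊃ z) ⊃ x): 0.61 > 0.03, so result = 0.03
((((y ⊃ w) ⊃ z) ⊃ x) ⊃ y): 0.03 ≤ 0.23, so result = 1
(((((y ⊃ w) ⊃ z) ⊃ x) ⊃ y) ⊃ z): 1 > 0.61, so result = 0.61
((((((y ⊃ w) ⊃ z) ⊃ x) ⊃ y) ⊃ z) ⊃ x): 0.61 > 0.03, so result = 0.03
(((((((y ⊃ w) ⊃ z) ⊃ x) ⊃ y) ⊃ z) ⊃ x) ⊃ x): 0.03 ≤ 0.03, so result = 1
((((((((y ⊃ w) ⊃ z) ⊃ x) ⊃ y) ⊃ z) ⊃ x) ⊃ x) ⊃ z): 1 > 0.61, so result = 0.61
¬z: Gödel ¬ of 0.61 = 0 (operand ≠ 0)
(((((((((y ⊃ w) ⊃ z) ⊃ x) ⊃ y) ⊃ z) ⊃ x) ⊃ x) ⊃ z) ⊃ ¬z): 0.61 > 0, so result = 0
((((((((((y ⊃ w) ⊃ z) ⊃ x) ⊃ y) ⊃ z) ⊃ x) ⊃ x) ⊃ z) ⊃ ¬z) ⊃ w): 0 ≤ 0.41, so result = 1
(((((((((((y ⊃ w) ⊃ z) ⊃ x) ⊃ y) ⊃ z) ⊃ x) ⊃ x) ⊃ z) ⊃ ¬z) ⊃ w) ⊃ w): 1 > 0.41, so result = 0.41

0.41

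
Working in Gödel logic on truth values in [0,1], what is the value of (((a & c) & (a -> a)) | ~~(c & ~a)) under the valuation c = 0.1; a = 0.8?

0.10

(a & c) = min(0.8, 0.1) = 0.1
(a -> a): 0.8 ≤ 0.8, so result = 1
((a & c) & (a -> a)) = min(0.1, 1) = 0.1
~a: Gödel ¬ of 0.8 = 0 (operand ≠ 0)
(c & ~a) = min(0.1, 0) = 0
~(c & ~a): Gödel ¬ of 0 = 1 (operand is 0)
~~(c & ~a): Gödel ¬ of 1 = 0 (operand ≠ 0)
(((a & c) & (a -> a)) | ~~(c & ~a)) = max(0.1, 0) = 0.1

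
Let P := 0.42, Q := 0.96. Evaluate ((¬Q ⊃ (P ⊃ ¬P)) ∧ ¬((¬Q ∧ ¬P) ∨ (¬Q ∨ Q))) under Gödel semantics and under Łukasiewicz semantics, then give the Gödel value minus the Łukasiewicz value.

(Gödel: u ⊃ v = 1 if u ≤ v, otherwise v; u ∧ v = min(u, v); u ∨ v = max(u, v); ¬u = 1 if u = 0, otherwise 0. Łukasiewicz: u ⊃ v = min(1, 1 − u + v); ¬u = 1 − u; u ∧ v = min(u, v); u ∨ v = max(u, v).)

Gödel evaluation:
  ¬Q: Gödel ¬ of 0.96 = 0 (operand ≠ 0)
  ¬P: Gödel ¬ of 0.42 = 0 (operand ≠ 0)
  (P ⊃ ¬P): 0.42 > 0, so result = 0
  (¬Q ⊃ (P ⊃ ¬P)): 0 ≤ 0, so result = 1
  ¬Q: Gödel ¬ of 0.96 = 0 (operand ≠ 0)
  ¬P: Gödel ¬ of 0.42 = 0 (operand ≠ 0)
  (¬Q ∧ ¬P) = min(0, 0) = 0
  ¬Q: Gödel ¬ of 0.96 = 0 (operand ≠ 0)
  (¬Q ∨ Q) = max(0, 0.96) = 0.96
  ((¬Q ∧ ¬P) ∨ (¬Q ∨ Q)) = max(0, 0.96) = 0.96
  ¬((¬Q ∧ ¬P) ∨ (¬Q ∨ Q)): Gödel ¬ of 0.96 = 0 (operand ≠ 0)
  ((¬Q ⊃ (P ⊃ ¬P)) ∧ ¬((¬Q ∧ ¬P) ∨ (¬Q ∨ Q))) = min(1, 0) = 0
  Gödel value = 0
Łukasiewicz evaluation:
  ¬Q: Łukasiewicz ¬ gives 1 − 0.96 = 0.04
  ¬P: Łukasiewicz ¬ gives 1 − 0.42 = 0.58
  (P ⊃ ¬P): min(1, 1 − 0.42 + 0.58) = 1
  (¬Q ⊃ (P ⊃ ¬P)): min(1, 1 − 0.04 + 1) = 1
  ¬Q: Łukasiewicz ¬ gives 1 − 0.96 = 0.04
  ¬P: Łukasiewicz ¬ gives 1 − 0.42 = 0.58
  (¬Q ∧ ¬P) = min(0.04, 0.58) = 0.04
  ¬Q: Łukasiewicz ¬ gives 1 − 0.96 = 0.04
  (¬Q ∨ Q) = max(0.04, 0.96) = 0.96
  ((¬Q ∧ ¬P) ∨ (¬Q ∨ Q)) = max(0.04, 0.96) = 0.96
  ¬((¬Q ∧ ¬P) ∨ (¬Q ∨ Q)): Łukasiewicz ¬ gives 1 − 0.96 = 0.04
  ((¬Q ⊃ (P ⊃ ¬P)) ∧ ¬((¬Q ∧ ¬P) ∨ (¬Q ∨ Q))) = min(1, 0.04) = 0.04
  Łukasiewicz value = 0.04
Difference: 0 − 0.04 = -0.04

-0.04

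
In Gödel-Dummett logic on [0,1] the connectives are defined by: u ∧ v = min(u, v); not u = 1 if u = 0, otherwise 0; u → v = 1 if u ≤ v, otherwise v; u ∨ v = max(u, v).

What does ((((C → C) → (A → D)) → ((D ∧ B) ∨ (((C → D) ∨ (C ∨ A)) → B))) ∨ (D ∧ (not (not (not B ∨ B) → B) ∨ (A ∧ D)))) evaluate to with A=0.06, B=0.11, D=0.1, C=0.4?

(C → C): 0.4 ≤ 0.4, so result = 1
(A → D): 0.06 ≤ 0.1, so result = 1
((C → C) → (A → D)): 1 ≤ 1, so result = 1
(D ∧ B) = min(0.1, 0.11) = 0.1
(C → D): 0.4 > 0.1, so result = 0.1
(C ∨ A) = max(0.4, 0.06) = 0.4
((C → D) ∨ (C ∨ A)) = max(0.1, 0.4) = 0.4
(((C → D) ∨ (C ∨ A)) → B): 0.4 > 0.11, so result = 0.11
((D ∧ B) ∨ (((C → D) ∨ (C ∨ A)) → B)) = max(0.1, 0.11) = 0.11
(((C → C) → (A → D)) → ((D ∧ B) ∨ (((C → D) ∨ (C ∨ A)) → B))): 1 > 0.11, so result = 0.11
not B: Gödel ¬ of 0.11 = 0 (operand ≠ 0)
(not B ∨ B) = max(0, 0.11) = 0.11
not (not B ∨ B): Gödel ¬ of 0.11 = 0 (operand ≠ 0)
(not (not B ∨ B) → B): 0 ≤ 0.11, so result = 1
not (not (not B ∨ B) → B): Gödel ¬ of 1 = 0 (operand ≠ 0)
(A ∧ D) = min(0.06, 0.1) = 0.06
(not (not (not B ∨ B) → B) ∨ (A ∧ D)) = max(0, 0.06) = 0.06
(D ∧ (not (not (not B ∨ B) → B) ∨ (A ∧ D))) = min(0.1, 0.06) = 0.06
((((C → C) → (A → D)) → ((D ∧ B) ∨ (((C → D) ∨ (C ∨ A)) → B))) ∨ (D ∧ (not (not (not B ∨ B) → B) ∨ (A ∧ D)))) = max(0.11, 0.06) = 0.11

0.11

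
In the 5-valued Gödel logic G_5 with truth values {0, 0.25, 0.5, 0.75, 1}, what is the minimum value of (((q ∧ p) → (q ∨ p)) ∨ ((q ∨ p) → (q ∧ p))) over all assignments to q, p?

1.00

Every assignment gives 1. For instance at q = 0, p = 0:
  (q ∧ p) = min(0, 0) = 0
  (q ∨ p) = max(0, 0) = 0
  ((q ∧ p) → (q ∨ p)): 0 ≤ 0, so result = 1
  (q ∨ p) = max(0, 0) = 0
  (q ∧ p) = min(0, 0) = 0
  ((q ∨ p) → (q ∧ p)): 0 ≤ 0, so result = 1
  (((q ∧ p) → (q ∨ p)) ∨ ((q ∨ p) → (q ∧ p))) = max(1, 1) = 1
All 25 assignments give value 1 — the formula is a G_5-tautology.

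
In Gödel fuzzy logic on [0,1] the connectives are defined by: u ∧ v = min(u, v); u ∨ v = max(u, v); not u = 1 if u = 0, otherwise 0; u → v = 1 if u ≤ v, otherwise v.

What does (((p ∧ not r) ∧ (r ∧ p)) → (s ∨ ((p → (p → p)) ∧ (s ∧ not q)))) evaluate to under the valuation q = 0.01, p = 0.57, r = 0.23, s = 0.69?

not r: Gödel ¬ of 0.23 = 0 (operand ≠ 0)
(p ∧ not r) = min(0.57, 0) = 0
(r ∧ p) = min(0.23, 0.57) = 0.23
((p ∧ not r) ∧ (r ∧ p)) = min(0, 0.23) = 0
(p → p): 0.57 ≤ 0.57, so result = 1
(p → (p → p)): 0.57 ≤ 1, so result = 1
not q: Gödel ¬ of 0.01 = 0 (operand ≠ 0)
(s ∧ not q) = min(0.69, 0) = 0
((p → (p → p)) ∧ (s ∧ not q)) = min(1, 0) = 0
(s ∨ ((p → (p → p)) ∧ (s ∧ not q))) = max(0.69, 0) = 0.69
(((p ∧ not r) ∧ (r ∧ p)) → (s ∨ ((p → (p → p)) ∧ (s ∧ not q)))): 0 ≤ 0.69, so result = 1

1.00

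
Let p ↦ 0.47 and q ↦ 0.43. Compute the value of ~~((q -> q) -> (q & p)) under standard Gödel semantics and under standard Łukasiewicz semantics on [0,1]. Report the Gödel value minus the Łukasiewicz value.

0.57

Gödel evaluation:
  (q -> q): 0.43 ≤ 0.43, so result = 1
  (q & p) = min(0.43, 0.47) = 0.43
  ((q -> q) -> (q & p)): 1 > 0.43, so result = 0.43
  ~((q -> q) -> (q & p)): Gödel ¬ of 0.43 = 0 (operand ≠ 0)
  ~~((q -> q) -> (q & p)): Gödel ¬ of 0 = 1 (operand is 0)
  Gödel value = 1
Łukasiewicz evaluation:
  (q -> q): min(1, 1 − 0.43 + 0.43) = 1
  (q & p) = min(0.43, 0.47) = 0.43
  ((q -> q) -> (q & p)): min(1, 1 − 1 + 0.43) = 0.43
  ~((q -> q) -> (q & p)): Łukasiewicz ¬ gives 1 − 0.43 = 0.57
  ~~((q -> q) -> (q & p)): Łukasiewicz ¬ gives 1 − 0.57 = 0.43
  Łukasiewicz value = 0.43
Difference: 1 − 0.43 = 0.57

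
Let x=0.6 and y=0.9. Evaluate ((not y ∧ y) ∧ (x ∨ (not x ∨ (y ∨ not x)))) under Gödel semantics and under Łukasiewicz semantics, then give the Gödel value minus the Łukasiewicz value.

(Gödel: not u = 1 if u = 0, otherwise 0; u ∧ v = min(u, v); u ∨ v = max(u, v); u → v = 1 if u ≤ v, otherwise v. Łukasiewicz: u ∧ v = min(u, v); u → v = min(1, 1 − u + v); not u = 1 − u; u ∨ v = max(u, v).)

Gödel evaluation:
  not y: Gödel ¬ of 0.9 = 0 (operand ≠ 0)
  (not y ∧ y) = min(0, 0.9) = 0
  not x: Gödel ¬ of 0.6 = 0 (operand ≠ 0)
  not x: Gödel ¬ of 0.6 = 0 (operand ≠ 0)
  (y ∨ not x) = max(0.9, 0) = 0.9
  (not x ∨ (y ∨ not x)) = max(0, 0.9) = 0.9
  (x ∨ (not x ∨ (y ∨ not x))) = max(0.6, 0.9) = 0.9
  ((not y ∧ y) ∧ (x ∨ (not x ∨ (y ∨ not x)))) = min(0, 0.9) = 0
  Gödel value = 0
Łukasiewicz evaluation:
  not y: Łukasiewicz ¬ gives 1 − 0.9 = 0.1
  (not y ∧ y) = min(0.1, 0.9) = 0.1
  not x: Łukasiewicz ¬ gives 1 − 0.6 = 0.4
  not x: Łukasiewicz ¬ gives 1 − 0.6 = 0.4
  (y ∨ not x) = max(0.9, 0.4) = 0.9
  (not x ∨ (y ∨ not x)) = max(0.4, 0.9) = 0.9
  (x ∨ (not x ∨ (y ∨ not x))) = max(0.6, 0.9) = 0.9
  ((not y ∧ y) ∧ (x ∨ (not x ∨ (y ∨ not x)))) = min(0.1, 0.9) = 0.1
  Łukasiewicz value = 0.1
Difference: 0 − 0.1 = -0.10

-0.10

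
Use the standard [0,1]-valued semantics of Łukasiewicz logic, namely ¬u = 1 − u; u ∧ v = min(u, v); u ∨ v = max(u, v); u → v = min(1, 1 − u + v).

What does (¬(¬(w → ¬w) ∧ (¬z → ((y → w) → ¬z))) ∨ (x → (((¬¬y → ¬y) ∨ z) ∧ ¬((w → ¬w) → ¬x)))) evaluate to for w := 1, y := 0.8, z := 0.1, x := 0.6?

¬w: Łukasiewicz ¬ gives 1 − 1 = 0
(w → ¬w): min(1, 1 − 1 + 0) = 0
¬(w → ¬w): Łukasiewicz ¬ gives 1 − 0 = 1
¬z: Łukasiewicz ¬ gives 1 − 0.1 = 0.9
(y → w): min(1, 1 − 0.8 + 1) = 1
¬z: Łukasiewicz ¬ gives 1 − 0.1 = 0.9
((y → w) → ¬z): min(1, 1 − 1 + 0.9) = 0.9
(¬z → ((y → w) → ¬z)): min(1, 1 − 0.9 + 0.9) = 1
(¬(w → ¬w) ∧ (¬z → ((y → w) → ¬z))) = min(1, 1) = 1
¬(¬(w → ¬w) ∧ (¬z → ((y → w) → ¬z))): Łukasiewicz ¬ gives 1 − 1 = 0
¬y: Łukasiewicz ¬ gives 1 − 0.8 = 0.2
¬¬y: Łukasiewicz ¬ gives 1 − 0.2 = 0.8
¬y: Łukasiewicz ¬ gives 1 − 0.8 = 0.2
(¬¬y → ¬y): min(1, 1 − 0.8 + 0.2) = 0.4
((¬¬y → ¬y) ∨ z) = max(0.4, 0.1) = 0.4
¬w: Łukasiewicz ¬ gives 1 − 1 = 0
(w → ¬w): min(1, 1 − 1 + 0) = 0
¬x: Łukasiewicz ¬ gives 1 − 0.6 = 0.4
((w → ¬w) → ¬x): min(1, 1 − 0 + 0.4) = 1
¬((w → ¬w) → ¬x): Łukasiewicz ¬ gives 1 − 1 = 0
(((¬¬y → ¬y) ∨ z) ∧ ¬((w → ¬w) → ¬x)) = min(0.4, 0) = 0
(x → (((¬¬y → ¬y) ∨ z) ∧ ¬((w → ¬w) → ¬x))): min(1, 1 − 0.6 + 0) = 0.4
(¬(¬(w → ¬w) ∧ (¬z → ((y → w) → ¬z))) ∨ (x → (((¬¬y → ¬y) ∨ z) ∧ ¬((w → ¬w) → ¬x)))) = max(0, 0.4) = 0.4

0.40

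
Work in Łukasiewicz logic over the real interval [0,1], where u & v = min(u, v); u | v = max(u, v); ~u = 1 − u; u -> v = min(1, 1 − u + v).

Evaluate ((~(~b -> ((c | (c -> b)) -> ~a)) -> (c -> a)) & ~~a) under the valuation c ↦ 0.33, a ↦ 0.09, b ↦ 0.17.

~b: Łukasiewicz ¬ gives 1 − 0.17 = 0.83
(c -> b): min(1, 1 − 0.33 + 0.17) = 0.84
(c | (c -> b)) = max(0.33, 0.84) = 0.84
~a: Łukasiewicz ¬ gives 1 − 0.09 = 0.91
((c | (c -> b)) -> ~a): min(1, 1 − 0.84 + 0.91) = 1
(~b -> ((c | (c -> b)) -> ~a)): min(1, 1 − 0.83 + 1) = 1
~(~b -> ((c | (c -> b)) -> ~a)): Łukasiewicz ¬ gives 1 − 1 = 0
(c -> a): min(1, 1 − 0.33 + 0.09) = 0.76
(~(~b -> ((c | (c -> b)) -> ~a)) -> (c -> a)): min(1, 1 − 0 + 0.76) = 1
~a: Łukasiewicz ¬ gives 1 − 0.09 = 0.91
~~a: Łukasiewicz ¬ gives 1 − 0.91 = 0.09
((~(~b -> ((c | (c -> b)) -> ~a)) -> (c -> a)) & ~~a) = min(1, 0.09) = 0.09

0.09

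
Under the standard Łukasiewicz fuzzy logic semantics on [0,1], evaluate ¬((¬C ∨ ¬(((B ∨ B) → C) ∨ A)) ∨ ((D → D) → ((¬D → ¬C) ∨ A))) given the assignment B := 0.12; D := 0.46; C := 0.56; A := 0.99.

0.01

¬C: Łukasiewicz ¬ gives 1 − 0.56 = 0.44
(B ∨ B) = max(0.12, 0.12) = 0.12
((B ∨ B) → C): min(1, 1 − 0.12 + 0.56) = 1
(((B ∨ B) → C) ∨ A) = max(1, 0.99) = 1
¬(((B ∨ B) → C) ∨ A): Łukasiewicz ¬ gives 1 − 1 = 0
(¬C ∨ ¬(((B ∨ B) → C) ∨ A)) = max(0.44, 0) = 0.44
(D → D): min(1, 1 − 0.46 + 0.46) = 1
¬D: Łukasiewicz ¬ gives 1 − 0.46 = 0.54
¬C: Łukasiewicz ¬ gives 1 − 0.56 = 0.44
(¬D → ¬C): min(1, 1 − 0.54 + 0.44) = 0.9
((¬D → ¬C) ∨ A) = max(0.9, 0.99) = 0.99
((D → D) → ((¬D → ¬C) ∨ A)): min(1, 1 − 1 + 0.99) = 0.99
((¬C ∨ ¬(((B ∨ B) → C) ∨ A)) ∨ ((D → D) → ((¬D → ¬C) ∨ A))) = max(0.44, 0.99) = 0.99
¬((¬C ∨ ¬(((B ∨ B) → C) ∨ A)) ∨ ((D → D) → ((¬D → ¬C) ∨ A))): Łukasiewicz ¬ gives 1 − 0.99 = 0.01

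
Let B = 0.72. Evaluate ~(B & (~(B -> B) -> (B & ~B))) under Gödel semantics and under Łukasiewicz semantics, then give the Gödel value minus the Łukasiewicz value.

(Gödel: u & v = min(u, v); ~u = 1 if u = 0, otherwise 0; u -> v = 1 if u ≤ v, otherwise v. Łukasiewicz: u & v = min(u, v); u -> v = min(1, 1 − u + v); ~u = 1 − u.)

Gödel evaluation:
  (B -> B): 0.72 ≤ 0.72, so result = 1
  ~(B -> B): Gödel ¬ of 1 = 0 (operand ≠ 0)
  ~B: Gödel ¬ of 0.72 = 0 (operand ≠ 0)
  (B & ~B) = min(0.72, 0) = 0
  (~(B -> B) -> (B & ~B)): 0 ≤ 0, so result = 1
  (B & (~(B -> B) -> (B & ~B))) = min(0.72, 1) = 0.72
  ~(B & (~(B -> B) -> (B & ~B))): Gödel ¬ of 0.72 = 0 (operand ≠ 0)
  Gödel value = 0
Łukasiewicz evaluation:
  (B -> B): min(1, 1 − 0.72 + 0.72) = 1
  ~(B -> B): Łukasiewicz ¬ gives 1 − 1 = 0
  ~B: Łukasiewicz ¬ gives 1 − 0.72 = 0.28
  (B & ~B) = min(0.72, 0.28) = 0.28
  (~(B -> B) -> (B & ~B)): min(1, 1 − 0 + 0.28) = 1
  (B & (~(B -> B) -> (B & ~B))) = min(0.72, 1) = 0.72
  ~(B & (~(B -> B) -> (B & ~B))): Łukasiewicz ¬ gives 1 − 0.72 = 0.28
  Łukasiewicz value = 0.28
Difference: 0 − 0.28 = -0.28

-0.28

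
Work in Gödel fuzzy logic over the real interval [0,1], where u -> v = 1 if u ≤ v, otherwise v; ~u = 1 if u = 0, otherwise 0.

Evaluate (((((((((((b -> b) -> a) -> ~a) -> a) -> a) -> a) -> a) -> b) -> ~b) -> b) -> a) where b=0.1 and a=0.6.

(b -> b): 0.1 ≤ 0.1, so result = 1
((b -> b) -> a): 1 > 0.6, so result = 0.6
~a: Gödel ¬ of 0.6 = 0 (operand ≠ 0)
(((b -> b) -> a) -> ~a): 0.6 > 0, so result = 0
((((b -> b) -> a) -> ~a) -> a): 0 ≤ 0.6, so result = 1
(((((b -> b) -> a) -> ~a) -> a) -> a): 1 > 0.6, so result = 0.6
((((((b -> b) -> a) -> ~a) -> a) -> a) -> a): 0.6 ≤ 0.6, so result = 1
(((((((b -> b) -> a) -> ~a) -> a) -> a) -> a) -> a): 1 > 0.6, so result = 0.6
((((((((b -> b) -> a) -> ~a) -> a) -> a) -> a) -> a) -> b): 0.6 > 0.1, so result = 0.1
~b: Gödel ¬ of 0.1 = 0 (operand ≠ 0)
(((((((((b -> b) -> a) -> ~a) -> a) -> a) -> a) -> a) -> b) -> ~b): 0.1 > 0, so result = 0
((((((((((b -> b) -> a) -> ~a) -> a) -> a) -> a) -> a) -> b) -> ~b) -> b): 0 ≤ 0.1, so result = 1
(((((((((((b -> b) -> a) -> ~a) -> a) -> a) -> a) -> a) -> b) -> ~b) -> b) -> a): 1 > 0.6, so result = 0.6

0.60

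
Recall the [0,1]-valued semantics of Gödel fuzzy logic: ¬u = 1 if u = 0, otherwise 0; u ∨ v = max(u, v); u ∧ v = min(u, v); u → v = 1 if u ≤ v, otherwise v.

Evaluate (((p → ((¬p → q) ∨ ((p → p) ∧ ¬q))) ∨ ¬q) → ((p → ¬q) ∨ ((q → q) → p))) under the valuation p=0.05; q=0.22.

0.05

¬p: Gödel ¬ of 0.05 = 0 (operand ≠ 0)
(¬p → q): 0 ≤ 0.22, so result = 1
(p → p): 0.05 ≤ 0.05, so result = 1
¬q: Gödel ¬ of 0.22 = 0 (operand ≠ 0)
((p → p) ∧ ¬q) = min(1, 0) = 0
((¬p → q) ∨ ((p → p) ∧ ¬q)) = max(1, 0) = 1
(p → ((¬p → q) ∨ ((p → p) ∧ ¬q))): 0.05 ≤ 1, so result = 1
¬q: Gödel ¬ of 0.22 = 0 (operand ≠ 0)
((p → ((¬p → q) ∨ ((p → p) ∧ ¬q))) ∨ ¬q) = max(1, 0) = 1
¬q: Gödel ¬ of 0.22 = 0 (operand ≠ 0)
(p → ¬q): 0.05 > 0, so result = 0
(q → q): 0.22 ≤ 0.22, so result = 1
((q → q) → p): 1 > 0.05, so result = 0.05
((p → ¬q) ∨ ((q → q) → p)) = max(0, 0.05) = 0.05
(((p → ((¬p → q) ∨ ((p → p) ∧ ¬q))) ∨ ¬q) → ((p → ¬q) ∨ ((q → q) → p))): 1 > 0.05, so result = 0.05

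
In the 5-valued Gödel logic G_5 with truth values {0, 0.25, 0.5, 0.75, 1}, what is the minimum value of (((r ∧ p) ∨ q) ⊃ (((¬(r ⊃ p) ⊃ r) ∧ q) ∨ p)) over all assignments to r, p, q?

The minimum is attained at r = 0.25, p = 0, q = 0.5:
  (r ∧ p) = min(0.25, 0) = 0
  ((r ∧ p) ∨ q) = max(0, 0.5) = 0.5
  (r ⊃ p): 0.25 > 0, so result = 0
  ¬(r ⊃ p): Gödel ¬ of 0 = 1 (operand is 0)
  (¬(r ⊃ p) ⊃ r): 1 > 0.25, so result = 0.25
  ((¬(r ⊃ p) ⊃ r) ∧ q) = min(0.25, 0.5) = 0.25
  (((¬(r ⊃ p) ⊃ r) ∧ q) ∨ p) = max(0.25, 0) = 0.25
  (((r ∧ p) ∨ q) ⊃ (((¬(r ⊃ p) ⊃ r) ∧ q) ∨ p)): 0.5 > 0.25, so result = 0.25
Checking all 125 assignments confirms none give a value below 0.25.

0.25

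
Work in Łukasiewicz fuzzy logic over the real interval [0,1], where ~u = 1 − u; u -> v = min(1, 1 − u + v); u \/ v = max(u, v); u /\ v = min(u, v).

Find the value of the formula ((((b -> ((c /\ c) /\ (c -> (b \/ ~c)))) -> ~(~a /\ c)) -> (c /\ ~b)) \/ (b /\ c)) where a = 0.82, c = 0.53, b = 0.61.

(c /\ c) = min(0.53, 0.53) = 0.53
~c: Łukasiewicz ¬ gives 1 − 0.53 = 0.47
(b \/ ~c) = max(0.61, 0.47) = 0.61
(c -> (b \/ ~c)): min(1, 1 − 0.53 + 0.61) = 1
((c /\ c) /\ (c -> (b \/ ~c))) = min(0.53, 1) = 0.53
(b -> ((c /\ c) /\ (c -> (b \/ ~c)))): min(1, 1 − 0.61 + 0.53) = 0.92
~a: Łukasiewicz ¬ gives 1 − 0.82 = 0.18
(~a /\ c) = min(0.18, 0.53) = 0.18
~(~a /\ c): Łukasiewicz ¬ gives 1 − 0.18 = 0.82
((b -> ((c /\ c) /\ (c -> (b \/ ~c)))) -> ~(~a /\ c)): min(1, 1 − 0.92 + 0.82) = 0.9
~b: Łukasiewicz ¬ gives 1 − 0.61 = 0.39
(c /\ ~b) = min(0.53, 0.39) = 0.39
(((b -> ((c /\ c) /\ (c -> (b \/ ~c)))) -> ~(~a /\ c)) -> (c /\ ~b)): min(1, 1 − 0.9 + 0.39) = 0.49
(b /\ c) = min(0.61, 0.53) = 0.53
((((b -> ((c /\ c) /\ (c -> (b \/ ~c)))) -> ~(~a /\ c)) -> (c /\ ~b)) \/ (b /\ c)) = max(0.49, 0.53) = 0.53

0.53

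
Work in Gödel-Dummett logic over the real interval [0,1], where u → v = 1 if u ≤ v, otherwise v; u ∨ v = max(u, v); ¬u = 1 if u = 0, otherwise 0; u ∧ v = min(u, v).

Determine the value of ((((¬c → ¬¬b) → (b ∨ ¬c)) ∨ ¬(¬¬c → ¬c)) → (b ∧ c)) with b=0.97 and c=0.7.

0.70

¬c: Gödel ¬ of 0.7 = 0 (operand ≠ 0)
¬b: Gödel ¬ of 0.97 = 0 (operand ≠ 0)
¬¬b: Gödel ¬ of 0 = 1 (operand is 0)
(¬c → ¬¬b): 0 ≤ 1, so result = 1
¬c: Gödel ¬ of 0.7 = 0 (operand ≠ 0)
(b ∨ ¬c) = max(0.97, 0) = 0.97
((¬c → ¬¬b) → (b ∨ ¬c)): 1 > 0.97, so result = 0.97
¬c: Gödel ¬ of 0.7 = 0 (operand ≠ 0)
¬¬c: Gödel ¬ of 0 = 1 (operand is 0)
¬c: Gödel ¬ of 0.7 = 0 (operand ≠ 0)
(¬¬c → ¬c): 1 > 0, so result = 0
¬(¬¬c → ¬c): Gödel ¬ of 0 = 1 (operand is 0)
(((¬c → ¬¬b) → (b ∨ ¬c)) ∨ ¬(¬¬c → ¬c)) = max(0.97, 1) = 1
(b ∧ c) = min(0.97, 0.7) = 0.7
((((¬c → ¬¬b) → (b ∨ ¬c)) ∨ ¬(¬¬c → ¬c)) → (b ∧ c)): 1 > 0.7, so result = 0.7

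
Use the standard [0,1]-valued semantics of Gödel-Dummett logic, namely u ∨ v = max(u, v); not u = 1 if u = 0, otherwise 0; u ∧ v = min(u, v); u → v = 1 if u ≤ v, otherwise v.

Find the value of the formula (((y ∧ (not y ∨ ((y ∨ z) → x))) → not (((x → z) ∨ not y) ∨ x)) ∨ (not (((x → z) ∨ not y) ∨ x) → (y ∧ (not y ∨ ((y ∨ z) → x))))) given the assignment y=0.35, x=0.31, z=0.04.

not y: Gödel ¬ of 0.35 = 0 (operand ≠ 0)
(y ∨ z) = max(0.35, 0.04) = 0.35
((y ∨ z) → x): 0.35 > 0.31, so result = 0.31
(not y ∨ ((y ∨ z) → x)) = max(0, 0.31) = 0.31
(y ∧ (not y ∨ ((y ∨ z) → x))) = min(0.35, 0.31) = 0.31
(x → z): 0.31 > 0.04, so result = 0.04
not y: Gödel ¬ of 0.35 = 0 (operand ≠ 0)
((x → z) ∨ not y) = max(0.04, 0) = 0.04
(((x → z) ∨ not y) ∨ x) = max(0.04, 0.31) = 0.31
not (((x → z) ∨ not y) ∨ x): Gödel ¬ of 0.31 = 0 (operand ≠ 0)
((y ∧ (not y ∨ ((y ∨ z) → x))) → not (((x → z) ∨ not y) ∨ x)): 0.31 > 0, so result = 0
(x → z): 0.31 > 0.04, so result = 0.04
not y: Gödel ¬ of 0.35 = 0 (operand ≠ 0)
((x → z) ∨ not y) = max(0.04, 0) = 0.04
(((x → z) ∨ not y) ∨ x) = max(0.04, 0.31) = 0.31
not (((x → z) ∨ not y) ∨ x): Gödel ¬ of 0.31 = 0 (operand ≠ 0)
not y: Gödel ¬ of 0.35 = 0 (operand ≠ 0)
(y ∨ z) = max(0.35, 0.04) = 0.35
((y ∨ z) → x): 0.35 > 0.31, so result = 0.31
(not y ∨ ((y ∨ z) → x)) = max(0, 0.31) = 0.31
(y ∧ (not y ∨ ((y ∨ z) → x))) = min(0.35, 0.31) = 0.31
(not (((x → z) ∨ not y) ∨ x) → (y ∧ (not y ∨ ((y ∨ z) → x)))): 0 ≤ 0.31, so result = 1
(((y ∧ (not y ∨ ((y ∨ z) → x))) → not (((x → z) ∨ not y) ∨ x)) ∨ (not (((x → z) ∨ not y) ∨ x) → (y ∧ (not y ∨ ((y ∨ z) → x))))) = max(0, 1) = 1

1.00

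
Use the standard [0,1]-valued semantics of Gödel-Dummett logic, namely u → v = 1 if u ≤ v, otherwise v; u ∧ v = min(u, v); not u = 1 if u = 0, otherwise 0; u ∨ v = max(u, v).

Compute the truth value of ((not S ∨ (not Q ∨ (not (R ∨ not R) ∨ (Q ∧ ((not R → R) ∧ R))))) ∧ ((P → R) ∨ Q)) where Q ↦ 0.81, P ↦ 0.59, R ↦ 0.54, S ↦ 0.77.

not S: Gödel ¬ of 0.77 = 0 (operand ≠ 0)
not Q: Gödel ¬ of 0.81 = 0 (operand ≠ 0)
not R: Gödel ¬ of 0.54 = 0 (operand ≠ 0)
(R ∨ not R) = max(0.54, 0) = 0.54
not (R ∨ not R): Gödel ¬ of 0.54 = 0 (operand ≠ 0)
not R: Gödel ¬ of 0.54 = 0 (operand ≠ 0)
(not R → R): 0 ≤ 0.54, so result = 1
((not R → R) ∧ R) = min(1, 0.54) = 0.54
(Q ∧ ((not R → R) ∧ R)) = min(0.81, 0.54) = 0.54
(not (R ∨ not R) ∨ (Q ∧ ((not R → R) ∧ R))) = max(0, 0.54) = 0.54
(not Q ∨ (not (R ∨ not R) ∨ (Q ∧ ((not R → R) ∧ R)))) = max(0, 0.54) = 0.54
(not S ∨ (not Q ∨ (not (R ∨ not R) ∨ (Q ∧ ((not R → R) ∧ R))))) = max(0, 0.54) = 0.54
(P → R): 0.59 > 0.54, so result = 0.54
((P → R) ∨ Q) = max(0.54, 0.81) = 0.81
((not S ∨ (not Q ∨ (not (R ∨ not R) ∨ (Q ∧ ((not R → R) ∧ R))))) ∧ ((P → R) ∨ Q)) = min(0.54, 0.81) = 0.54

0.54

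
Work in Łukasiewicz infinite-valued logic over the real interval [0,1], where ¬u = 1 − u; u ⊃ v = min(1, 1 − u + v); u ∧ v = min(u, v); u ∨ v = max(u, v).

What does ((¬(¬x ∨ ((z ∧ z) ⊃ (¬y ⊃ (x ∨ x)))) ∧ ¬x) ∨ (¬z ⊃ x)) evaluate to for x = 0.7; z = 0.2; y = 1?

0.90

¬x: Łukasiewicz ¬ gives 1 − 0.7 = 0.3
(z ∧ z) = min(0.2, 0.2) = 0.2
¬y: Łukasiewicz ¬ gives 1 − 1 = 0
(x ∨ x) = max(0.7, 0.7) = 0.7
(¬y ⊃ (x ∨ x)): min(1, 1 − 0 + 0.7) = 1
((z ∧ z) ⊃ (¬y ⊃ (x ∨ x))): min(1, 1 − 0.2 + 1) = 1
(¬x ∨ ((z ∧ z) ⊃ (¬y ⊃ (x ∨ x)))) = max(0.3, 1) = 1
¬(¬x ∨ ((z ∧ z) ⊃ (¬y ⊃ (x ∨ x)))): Łukasiewicz ¬ gives 1 − 1 = 0
¬x: Łukasiewicz ¬ gives 1 − 0.7 = 0.3
(¬(¬x ∨ ((z ∧ z) ⊃ (¬y ⊃ (x ∨ x)))) ∧ ¬x) = min(0, 0.3) = 0
¬z: Łukasiewicz ¬ gives 1 − 0.2 = 0.8
(¬z ⊃ x): min(1, 1 − 0.8 + 0.7) = 0.9
((¬(¬x ∨ ((z ∧ z) ⊃ (¬y ⊃ (x ∨ x)))) ∧ ¬x) ∨ (¬z ⊃ x)) = max(0, 0.9) = 0.9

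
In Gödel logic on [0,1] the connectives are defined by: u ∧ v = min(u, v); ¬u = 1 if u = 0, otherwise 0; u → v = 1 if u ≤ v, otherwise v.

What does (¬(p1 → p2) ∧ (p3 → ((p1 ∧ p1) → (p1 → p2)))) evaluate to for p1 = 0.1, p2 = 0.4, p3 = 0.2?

0.00

(p1 → p2): 0.1 ≤ 0.4, so result = 1
¬(p1 → p2): Gödel ¬ of 1 = 0 (operand ≠ 0)
(p1 ∧ p1) = min(0.1, 0.1) = 0.1
(p1 → p2): 0.1 ≤ 0.4, so result = 1
((p1 ∧ p1) → (p1 → p2)): 0.1 ≤ 1, so result = 1
(p3 → ((p1 ∧ p1) → (p1 → p2))): 0.2 ≤ 1, so result = 1
(¬(p1 → p2) ∧ (p3 → ((p1 ∧ p1) → (p1 → p2)))) = min(0, 1) = 0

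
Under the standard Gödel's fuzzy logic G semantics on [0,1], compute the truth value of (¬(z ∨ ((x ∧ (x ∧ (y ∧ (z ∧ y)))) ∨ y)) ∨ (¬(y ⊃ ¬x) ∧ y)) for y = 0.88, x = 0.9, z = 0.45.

(z ∧ y) = min(0.45, 0.88) = 0.45
(y ∧ (z ∧ y)) = min(0.88, 0.45) = 0.45
(x ∧ (y ∧ (z ∧ y))) = min(0.9, 0.45) = 0.45
(x ∧ (x ∧ (y ∧ (z ∧ y)))) = min(0.9, 0.45) = 0.45
((x ∧ (x ∧ (y ∧ (z ∧ y)))) ∨ y) = max(0.45, 0.88) = 0.88
(z ∨ ((x ∧ (x ∧ (y ∧ (z ∧ y)))) ∨ y)) = max(0.45, 0.88) = 0.88
¬(z ∨ ((x ∧ (x ∧ (y ∧ (z ∧ y)))) ∨ y)): Gödel ¬ of 0.88 = 0 (operand ≠ 0)
¬x: Gödel ¬ of 0.9 = 0 (operand ≠ 0)
(y ⊃ ¬x): 0.88 > 0, so result = 0
¬(y ⊃ ¬x): Gödel ¬ of 0 = 1 (operand is 0)
(¬(y ⊃ ¬x) ∧ y) = min(1, 0.88) = 0.88
(¬(z ∨ ((x ∧ (x ∧ (y ∧ (z ∧ y)))) ∨ y)) ∨ (¬(y ⊃ ¬x) ∧ y)) = max(0, 0.88) = 0.88

0.88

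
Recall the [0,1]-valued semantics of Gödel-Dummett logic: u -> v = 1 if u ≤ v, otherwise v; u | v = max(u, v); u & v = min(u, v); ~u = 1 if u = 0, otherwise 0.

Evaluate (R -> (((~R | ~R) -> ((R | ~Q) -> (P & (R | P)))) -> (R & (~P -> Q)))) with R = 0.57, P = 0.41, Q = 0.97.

~R: Gödel ¬ of 0.57 = 0 (operand ≠ 0)
~R: Gödel ¬ of 0.57 = 0 (operand ≠ 0)
(~R | ~R) = max(0, 0) = 0
~Q: Gödel ¬ of 0.97 = 0 (operand ≠ 0)
(R | ~Q) = max(0.57, 0) = 0.57
(R | P) = max(0.57, 0.41) = 0.57
(P & (R | P)) = min(0.41, 0.57) = 0.41
((R | ~Q) -> (P & (R | P))): 0.57 > 0.41, so result = 0.41
((~R | ~R) -> ((R | ~Q) -> (P & (R | P)))): 0 ≤ 0.41, so result = 1
~P: Gödel ¬ of 0.41 = 0 (operand ≠ 0)
(~P -> Q): 0 ≤ 0.97, so result = 1
(R & (~P -> Q)) = min(0.57, 1) = 0.57
(((~R | ~R) -> ((R | ~Q) -> (P & (R | P)))) -> (R & (~P -> Q))): 1 > 0.57, so result = 0.57
(R -> (((~R | ~R) -> ((R | ~Q) -> (P & (R | P)))) -> (R & (~P -> Q)))): 0.57 ≤ 0.57, so result = 1

1.00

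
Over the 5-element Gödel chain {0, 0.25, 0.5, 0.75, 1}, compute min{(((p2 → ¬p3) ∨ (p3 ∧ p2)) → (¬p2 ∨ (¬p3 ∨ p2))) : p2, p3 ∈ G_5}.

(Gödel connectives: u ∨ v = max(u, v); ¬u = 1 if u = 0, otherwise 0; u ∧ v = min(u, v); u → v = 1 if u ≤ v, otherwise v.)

Every assignment gives 1. For instance at p2 = 0, p3 = 0:
  ¬p3: Gödel ¬ of 0 = 1 (operand is 0)
  (p2 → ¬p3): 0 ≤ 1, so result = 1
  (p3 ∧ p2) = min(0, 0) = 0
  ((p2 → ¬p3) ∨ (p3 ∧ p2)) = max(1, 0) = 1
  ¬p2: Gödel ¬ of 0 = 1 (operand is 0)
  ¬p3: Gödel ¬ of 0 = 1 (operand is 0)
  (¬p3 ∨ p2) = max(1, 0) = 1
  (¬p2 ∨ (¬p3 ∨ p2)) = max(1, 1) = 1
  (((p2 → ¬p3) ∨ (p3 ∧ p2)) → (¬p2 ∨ (¬p3 ∨ p2))): 1 ≤ 1, so result = 1
All 25 assignments give value 1 — the formula is a G_5-tautology.

1.00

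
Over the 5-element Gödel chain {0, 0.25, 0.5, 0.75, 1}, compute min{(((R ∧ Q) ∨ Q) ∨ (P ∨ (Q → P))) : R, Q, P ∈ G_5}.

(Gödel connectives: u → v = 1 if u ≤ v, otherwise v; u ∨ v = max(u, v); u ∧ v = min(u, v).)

0.25

The minimum is attained at R = 0, Q = 0.25, P = 0:
  (R ∧ Q) = min(0, 0.25) = 0
  ((R ∧ Q) ∨ Q) = max(0, 0.25) = 0.25
  (Q → P): 0.25 > 0, so result = 0
  (P ∨ (Q → P)) = max(0, 0) = 0
  (((R ∧ Q) ∨ Q) ∨ (P ∨ (Q → P))) = max(0.25, 0) = 0.25
Checking all 125 assignments confirms none give a value below 0.25.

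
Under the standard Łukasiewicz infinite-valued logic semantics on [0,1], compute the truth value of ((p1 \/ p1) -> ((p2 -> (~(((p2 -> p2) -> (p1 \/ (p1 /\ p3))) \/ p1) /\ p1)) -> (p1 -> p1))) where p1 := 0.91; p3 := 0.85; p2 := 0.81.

(p1 \/ p1) = max(0.91, 0.91) = 0.91
(p2 -> p2): min(1, 1 − 0.81 + 0.81) = 1
(p1 /\ p3) = min(0.91, 0.85) = 0.85
(p1 \/ (p1 /\ p3)) = max(0.91, 0.85) = 0.91
((p2 -> p2) -> (p1 \/ (p1 /\ p3))): min(1, 1 − 1 + 0.91) = 0.91
(((p2 -> p2) -> (p1 \/ (p1 /\ p3))) \/ p1) = max(0.91, 0.91) = 0.91
~(((p2 -> p2) -> (p1 \/ (p1 /\ p3))) \/ p1): Łukasiewicz ¬ gives 1 − 0.91 = 0.09
(~(((p2 -> p2) -> (p1 \/ (p1 /\ p3))) \/ p1) /\ p1) = min(0.09, 0.91) = 0.09
(p2 -> (~(((p2 -> p2) -> (p1 \/ (p1 /\ p3))) \/ p1) /\ p1)): min(1, 1 − 0.81 + 0.09) = 0.28
(p1 -> p1): min(1, 1 − 0.91 + 0.91) = 1
((p2 -> (~(((p2 -> p2) -> (p1 \/ (p1 /\ p3))) \/ p1) /\ p1)) -> (p1 -> p1)): min(1, 1 − 0.28 + 1) = 1
((p1 \/ p1) -> ((p2 -> (~(((p2 -> p2) -> (p1 \/ (p1 /\ p3))) \/ p1) /\ p1)) -> (p1 -> p1))): min(1, 1 − 0.91 + 1) = 1

1.00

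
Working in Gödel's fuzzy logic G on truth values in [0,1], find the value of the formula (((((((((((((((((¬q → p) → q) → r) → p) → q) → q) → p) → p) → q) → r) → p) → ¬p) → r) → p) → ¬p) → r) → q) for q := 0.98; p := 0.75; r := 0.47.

¬q: Gödel ¬ of 0.98 = 0 (operand ≠ 0)
(¬q → p): 0 ≤ 0.75, so result = 1
((¬q → p) → q): 1 > 0.98, so result = 0.98
(((¬q → p) → q) → r): 0.98 > 0.47, so result = 0.47
((((¬q → p) → q) → r) → p): 0.47 ≤ 0.75, so result = 1
(((((¬q → p) → q) → r) → p) → q): 1 > 0.98, so result = 0.98
((((((¬q → p) → q) → r) → p) → q) → q): 0.98 ≤ 0.98, so result = 1
(((((((¬q → p) → q) → r) → p) → q) → q) → p): 1 > 0.75, so result = 0.75
((((((((¬q → p) → q) → r) → p) → q) → q) → p) → p): 0.75 ≤ 0.75, so result = 1
(((((((((¬q → p) → q) → r) → p) → q) → q) → p) → p) → q): 1 > 0.98, so result = 0.98
((((((((((¬q → p) → q) → r) → p) → q) → q) → p) → p) → q) → r): 0.98 > 0.47, so result = 0.47
(((((((((((¬q → p) → q) → r) → p) → q) → q) → p) → p) → q) → r) → p): 0.47 ≤ 0.75, so result = 1
¬p: Gödel ¬ of 0.75 = 0 (operand ≠ 0)
((((((((((((¬q → p) → q) → r) → p) → q) → q) → p) → p) → q) → r) → p) → ¬p): 1 > 0, so result = 0
(((((((((((((¬q → p) → q) → r) → p) → q) → q) → p) → p) → q) → r) → p) → ¬p) → r): 0 ≤ 0.47, so result = 1
((((((((((((((¬q → p) → q) → r) → p) → q) → q) → p) → p) → q) → r) → p) → ¬p) → r) → p): 1 > 0.75, so result = 0.75
¬p: Gödel ¬ of 0.75 = 0 (operand ≠ 0)
(((((((((((((((¬q → p) → q) → r) → p) → q) → q) → p) → p) → q) → r) → p) → ¬p) → r) → p) → ¬p): 0.75 > 0, so result = 0
((((((((((((((((¬q → p) → q) → r) → p) → q) → q) → p) → p) → q) → r) → p) → ¬p) → r) → p) → ¬p) → r): 0 ≤ 0.47, so result = 1
(((((((((((((((((¬q → p) → q) → r) → p) → q) → q) → p) → p) → q) → r) → p) → ¬p) → r) → p) → ¬p) → r) → q): 1 > 0.98, so result = 0.98

0.98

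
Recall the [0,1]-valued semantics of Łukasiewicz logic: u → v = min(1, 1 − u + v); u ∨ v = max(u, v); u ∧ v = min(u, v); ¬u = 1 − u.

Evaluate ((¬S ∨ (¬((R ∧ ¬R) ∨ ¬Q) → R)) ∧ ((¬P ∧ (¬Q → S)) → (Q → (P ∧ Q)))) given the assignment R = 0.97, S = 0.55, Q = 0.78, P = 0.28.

0.78

¬S: Łukasiewicz ¬ gives 1 − 0.55 = 0.45
¬R: Łukasiewicz ¬ gives 1 − 0.97 = 0.03
(R ∧ ¬R) = min(0.97, 0.03) = 0.03
¬Q: Łukasiewicz ¬ gives 1 − 0.78 = 0.22
((R ∧ ¬R) ∨ ¬Q) = max(0.03, 0.22) = 0.22
¬((R ∧ ¬R) ∨ ¬Q): Łukasiewicz ¬ gives 1 − 0.22 = 0.78
(¬((R ∧ ¬R) ∨ ¬Q) → R): min(1, 1 − 0.78 + 0.97) = 1
(¬S ∨ (¬((R ∧ ¬R) ∨ ¬Q) → R)) = max(0.45, 1) = 1
¬P: Łukasiewicz ¬ gives 1 − 0.28 = 0.72
¬Q: Łukasiewicz ¬ gives 1 − 0.78 = 0.22
(¬Q → S): min(1, 1 − 0.22 + 0.55) = 1
(¬P ∧ (¬Q → S)) = min(0.72, 1) = 0.72
(P ∧ Q) = min(0.28, 0.78) = 0.28
(Q → (P ∧ Q)): min(1, 1 − 0.78 + 0.28) = 0.5
((¬P ∧ (¬Q → S)) → (Q → (P ∧ Q))): min(1, 1 − 0.72 + 0.5) = 0.78
((¬S ∨ (¬((R ∧ ¬R) ∨ ¬Q) → R)) ∧ ((¬P ∧ (¬Q → S)) → (Q → (P ∧ Q)))) = min(1, 0.78) = 0.78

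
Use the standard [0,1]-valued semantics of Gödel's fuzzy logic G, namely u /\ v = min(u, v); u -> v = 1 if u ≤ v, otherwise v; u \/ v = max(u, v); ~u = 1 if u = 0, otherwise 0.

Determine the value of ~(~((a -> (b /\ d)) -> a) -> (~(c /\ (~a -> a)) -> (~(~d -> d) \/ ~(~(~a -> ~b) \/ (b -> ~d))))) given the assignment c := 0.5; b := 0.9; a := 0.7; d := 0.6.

0.00

(b /\ d) = min(0.9, 0.6) = 0.6
(a -> (b /\ d)): 0.7 > 0.6, so result = 0.6
((a -> (b /\ d)) -> a): 0.6 ≤ 0.7, so result = 1
~((a -> (b /\ d)) -> a): Gödel ¬ of 1 = 0 (operand ≠ 0)
~a: Gödel ¬ of 0.7 = 0 (operand ≠ 0)
(~a -> a): 0 ≤ 0.7, so result = 1
(c /\ (~a -> a)) = min(0.5, 1) = 0.5
~(c /\ (~a -> a)): Gödel ¬ of 0.5 = 0 (operand ≠ 0)
~d: Gödel ¬ of 0.6 = 0 (operand ≠ 0)
(~d -> d): 0 ≤ 0.6, so result = 1
~(~d -> d): Gödel ¬ of 1 = 0 (operand ≠ 0)
~a: Gödel ¬ of 0.7 = 0 (operand ≠ 0)
~b: Gödel ¬ of 0.9 = 0 (operand ≠ 0)
(~a -> ~b): 0 ≤ 0, so result = 1
~(~a -> ~b): Gödel ¬ of 1 = 0 (operand ≠ 0)
~d: Gödel ¬ of 0.6 = 0 (operand ≠ 0)
(b -> ~d): 0.9 > 0, so result = 0
(~(~a -> ~b) \/ (b -> ~d)) = max(0, 0) = 0
~(~(~a -> ~b) \/ (b -> ~d)): Gödel ¬ of 0 = 1 (operand is 0)
(~(~d -> d) \/ ~(~(~a -> ~b) \/ (b -> ~d))) = max(0, 1) = 1
(~(c /\ (~a -> a)) -> (~(~d -> d) \/ ~(~(~a -> ~b) \/ (b -> ~d)))): 0 ≤ 1, so result = 1
(~((a -> (b /\ d)) -> a) -> (~(c /\ (~a -> a)) -> (~(~d -> d) \/ ~(~(~a -> ~b) \/ (b -> ~d))))): 0 ≤ 1, so result = 1
~(~((a -> (b /\ d)) -> a) -> (~(c /\ (~a -> a)) -> (~(~d -> d) \/ ~(~(~a -> ~b) \/ (b -> ~d))))): Gödel ¬ of 1 = 0 (operand ≠ 0)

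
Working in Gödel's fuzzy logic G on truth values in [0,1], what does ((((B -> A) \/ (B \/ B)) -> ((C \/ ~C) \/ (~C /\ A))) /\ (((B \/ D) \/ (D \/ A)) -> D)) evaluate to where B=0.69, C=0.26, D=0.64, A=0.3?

(B -> A): 0.69 > 0.3, so result = 0.3
(B \/ B) = max(0.69, 0.69) = 0.69
((B -> A) \/ (B \/ B)) = max(0.3, 0.69) = 0.69
~C: Gödel ¬ of 0.26 = 0 (operand ≠ 0)
(C \/ ~C) = max(0.26, 0) = 0.26
~C: Gödel ¬ of 0.26 = 0 (operand ≠ 0)
(~C /\ A) = min(0, 0.3) = 0
((C \/ ~C) \/ (~C /\ A)) = max(0.26, 0) = 0.26
(((B -> A) \/ (B \/ B)) -> ((C \/ ~C) \/ (~C /\ A))): 0.69 > 0.26, so result = 0.26
(B \/ D) = max(0.69, 0.64) = 0.69
(D \/ A) = max(0.64, 0.3) = 0.64
((B \/ D) \/ (D \/ A)) = max(0.69, 0.64) = 0.69
(((B \/ D) \/ (D \/ A)) -> D): 0.69 > 0.64, so result = 0.64
((((B -> A) \/ (B \/ B)) -> ((C \/ ~C) \/ (~C /\ A))) /\ (((B \/ D) \/ (D \/ A)) -> D)) = min(0.26, 0.64) = 0.26

0.26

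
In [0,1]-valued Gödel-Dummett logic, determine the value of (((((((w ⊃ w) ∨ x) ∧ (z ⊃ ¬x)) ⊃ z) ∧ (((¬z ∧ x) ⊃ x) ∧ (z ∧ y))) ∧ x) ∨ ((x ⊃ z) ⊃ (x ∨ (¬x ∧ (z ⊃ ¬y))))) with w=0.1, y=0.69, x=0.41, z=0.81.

(w ⊃ w): 0.1 ≤ 0.1, so result = 1
((w ⊃ w) ∨ x) = max(1, 0.41) = 1
¬x: Gödel ¬ of 0.41 = 0 (operand ≠ 0)
(z ⊃ ¬x): 0.81 > 0, so result = 0
(((w ⊃ w) ∨ x) ∧ (z ⊃ ¬x)) = min(1, 0) = 0
((((w ⊃ w) ∨ x) ∧ (z ⊃ ¬x)) ⊃ z): 0 ≤ 0.81, so result = 1
¬z: Gödel ¬ of 0.81 = 0 (operand ≠ 0)
(¬z ∧ x) = min(0, 0.41) = 0
((¬z ∧ x) ⊃ x): 0 ≤ 0.41, so result = 1
(z ∧ y) = min(0.81, 0.69) = 0.69
(((¬z ∧ x) ⊃ x) ∧ (z ∧ y)) = min(1, 0.69) = 0.69
(((((w ⊃ w) ∨ x) ∧ (z ⊃ ¬x)) ⊃ z) ∧ (((¬z ∧ x) ⊃ x) ∧ (z ∧ y))) = min(1, 0.69) = 0.69
((((((w ⊃ w) ∨ x) ∧ (z ⊃ ¬x)) ⊃ z) ∧ (((¬z ∧ x) ⊃ x) ∧ (z ∧ y))) ∧ x) = min(0.69, 0.41) = 0.41
(x ⊃ z): 0.41 ≤ 0.81, so result = 1
¬x: Gödel ¬ of 0.41 = 0 (operand ≠ 0)
¬y: Gödel ¬ of 0.69 = 0 (operand ≠ 0)
(z ⊃ ¬y): 0.81 > 0, so result = 0
(¬x ∧ (z ⊃ ¬y)) = min(0, 0) = 0
(x ∨ (¬x ∧ (z ⊃ ¬y))) = max(0.41, 0) = 0.41
((x ⊃ z) ⊃ (x ∨ (¬x ∧ (z ⊃ ¬y)))): 1 > 0.41, so result = 0.41
(((((((w ⊃ w) ∨ x) ∧ (z ⊃ ¬x)) ⊃ z) ∧ (((¬z ∧ x) ⊃ x) ∧ (z ∧ y))) ∧ x) ∨ ((x ⊃ z) ⊃ (x ∨ (¬x ∧ (z ⊃ ¬y))))) = max(0.41, 0.41) = 0.41

0.41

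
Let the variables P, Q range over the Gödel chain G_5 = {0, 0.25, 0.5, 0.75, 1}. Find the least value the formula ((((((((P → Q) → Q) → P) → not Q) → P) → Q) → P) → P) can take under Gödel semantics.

The minimum is attained at P = 0.25, Q = 0:
  (P → Q): 0.25 > 0, so result = 0
  ((P → Q) → Q): 0 ≤ 0, so result = 1
  (((P → Q) → Q) → P): 1 > 0.25, so result = 0.25
  not Q: Gödel ¬ of 0 = 1 (operand is 0)
  ((((P → Q) → Q) → P) → not Q): 0.25 ≤ 1, so result = 1
  (((((P → Q) → Q) → P) → not Q) → P): 1 > 0.25, so result = 0.25
  ((((((P → Q) → Q) → P) → not Q) → P) → Q): 0.25 > 0, so result = 0
  (((((((P → Q) → Q) → P) → not Q) → P) → Q) → P): 0 ≤ 0.25, so result = 1
  ((((((((P → Q) → Q) → P) → not Q) → P) → Q) → P) → P): 1 > 0.25, so result = 0.25
Checking all 25 assignments confirms none give a value below 0.25.

0.25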